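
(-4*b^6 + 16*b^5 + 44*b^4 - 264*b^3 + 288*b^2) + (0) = -4*b^6 + 16*b^5 + 44*b^4 - 264*b^3 + 288*b^2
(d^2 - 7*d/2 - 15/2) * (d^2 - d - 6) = d^4 - 9*d^3/2 - 10*d^2 + 57*d/2 + 45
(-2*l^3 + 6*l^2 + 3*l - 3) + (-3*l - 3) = -2*l^3 + 6*l^2 - 6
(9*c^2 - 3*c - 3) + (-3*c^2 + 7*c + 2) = 6*c^2 + 4*c - 1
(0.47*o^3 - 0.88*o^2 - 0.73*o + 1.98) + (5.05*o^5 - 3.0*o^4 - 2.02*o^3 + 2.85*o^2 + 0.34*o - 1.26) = 5.05*o^5 - 3.0*o^4 - 1.55*o^3 + 1.97*o^2 - 0.39*o + 0.72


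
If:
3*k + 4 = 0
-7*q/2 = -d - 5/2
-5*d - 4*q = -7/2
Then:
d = 9/86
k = -4/3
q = 32/43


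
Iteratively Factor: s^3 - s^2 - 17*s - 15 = (s + 1)*(s^2 - 2*s - 15) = (s - 5)*(s + 1)*(s + 3)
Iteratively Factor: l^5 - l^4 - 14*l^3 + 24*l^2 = (l)*(l^4 - l^3 - 14*l^2 + 24*l) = l*(l - 3)*(l^3 + 2*l^2 - 8*l) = l*(l - 3)*(l - 2)*(l^2 + 4*l) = l*(l - 3)*(l - 2)*(l + 4)*(l)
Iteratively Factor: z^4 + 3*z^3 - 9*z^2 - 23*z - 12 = (z + 4)*(z^3 - z^2 - 5*z - 3) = (z - 3)*(z + 4)*(z^2 + 2*z + 1) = (z - 3)*(z + 1)*(z + 4)*(z + 1)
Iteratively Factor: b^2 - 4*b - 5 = (b - 5)*(b + 1)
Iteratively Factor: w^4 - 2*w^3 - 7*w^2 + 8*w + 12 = (w + 2)*(w^3 - 4*w^2 + w + 6) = (w + 1)*(w + 2)*(w^2 - 5*w + 6) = (w - 2)*(w + 1)*(w + 2)*(w - 3)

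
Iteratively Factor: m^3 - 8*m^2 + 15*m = (m - 5)*(m^2 - 3*m) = m*(m - 5)*(m - 3)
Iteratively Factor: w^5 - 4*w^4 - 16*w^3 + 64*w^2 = (w)*(w^4 - 4*w^3 - 16*w^2 + 64*w) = w*(w + 4)*(w^3 - 8*w^2 + 16*w) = w^2*(w + 4)*(w^2 - 8*w + 16) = w^2*(w - 4)*(w + 4)*(w - 4)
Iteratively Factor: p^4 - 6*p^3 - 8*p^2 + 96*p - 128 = (p + 4)*(p^3 - 10*p^2 + 32*p - 32) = (p - 4)*(p + 4)*(p^2 - 6*p + 8) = (p - 4)^2*(p + 4)*(p - 2)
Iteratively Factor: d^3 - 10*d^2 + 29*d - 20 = (d - 1)*(d^2 - 9*d + 20) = (d - 5)*(d - 1)*(d - 4)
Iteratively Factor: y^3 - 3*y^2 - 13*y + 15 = (y - 5)*(y^2 + 2*y - 3) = (y - 5)*(y - 1)*(y + 3)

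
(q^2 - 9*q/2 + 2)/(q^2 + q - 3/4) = 2*(q - 4)/(2*q + 3)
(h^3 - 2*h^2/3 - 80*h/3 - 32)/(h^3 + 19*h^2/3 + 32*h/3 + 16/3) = (h - 6)/(h + 1)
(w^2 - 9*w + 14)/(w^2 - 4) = (w - 7)/(w + 2)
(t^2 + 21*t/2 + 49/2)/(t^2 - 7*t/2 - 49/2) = (t + 7)/(t - 7)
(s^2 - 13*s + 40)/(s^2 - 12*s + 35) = (s - 8)/(s - 7)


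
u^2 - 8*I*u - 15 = (u - 5*I)*(u - 3*I)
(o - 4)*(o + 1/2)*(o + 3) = o^3 - o^2/2 - 25*o/2 - 6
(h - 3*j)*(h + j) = h^2 - 2*h*j - 3*j^2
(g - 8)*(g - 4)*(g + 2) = g^3 - 10*g^2 + 8*g + 64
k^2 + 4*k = k*(k + 4)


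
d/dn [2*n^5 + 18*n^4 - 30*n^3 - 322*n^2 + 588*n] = 10*n^4 + 72*n^3 - 90*n^2 - 644*n + 588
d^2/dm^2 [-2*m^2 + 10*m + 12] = -4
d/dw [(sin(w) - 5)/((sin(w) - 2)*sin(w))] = (-cos(w) + 10/tan(w) - 10*cos(w)/sin(w)^2)/(sin(w) - 2)^2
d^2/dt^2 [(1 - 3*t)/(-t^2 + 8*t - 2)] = 2*((25 - 9*t)*(t^2 - 8*t + 2) + 4*(t - 4)^2*(3*t - 1))/(t^2 - 8*t + 2)^3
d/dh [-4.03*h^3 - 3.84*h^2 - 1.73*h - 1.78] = -12.09*h^2 - 7.68*h - 1.73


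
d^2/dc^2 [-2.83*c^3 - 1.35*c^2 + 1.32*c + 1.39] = -16.98*c - 2.7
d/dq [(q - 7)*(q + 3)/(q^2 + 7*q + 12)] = 11/(q^2 + 8*q + 16)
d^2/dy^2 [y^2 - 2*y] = 2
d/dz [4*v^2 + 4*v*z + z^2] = 4*v + 2*z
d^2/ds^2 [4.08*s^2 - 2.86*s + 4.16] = 8.16000000000000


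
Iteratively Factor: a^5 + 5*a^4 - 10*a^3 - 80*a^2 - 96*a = (a + 2)*(a^4 + 3*a^3 - 16*a^2 - 48*a) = (a + 2)*(a + 3)*(a^3 - 16*a) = (a - 4)*(a + 2)*(a + 3)*(a^2 + 4*a) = a*(a - 4)*(a + 2)*(a + 3)*(a + 4)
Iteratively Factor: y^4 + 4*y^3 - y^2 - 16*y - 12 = (y + 2)*(y^3 + 2*y^2 - 5*y - 6) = (y + 1)*(y + 2)*(y^2 + y - 6) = (y - 2)*(y + 1)*(y + 2)*(y + 3)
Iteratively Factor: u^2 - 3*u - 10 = (u + 2)*(u - 5)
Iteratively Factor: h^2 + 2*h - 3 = (h - 1)*(h + 3)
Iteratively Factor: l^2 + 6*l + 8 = (l + 2)*(l + 4)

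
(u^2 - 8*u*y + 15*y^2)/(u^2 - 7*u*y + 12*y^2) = (-u + 5*y)/(-u + 4*y)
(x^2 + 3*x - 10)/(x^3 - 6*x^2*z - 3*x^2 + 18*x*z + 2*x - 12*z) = (x + 5)/(x^2 - 6*x*z - x + 6*z)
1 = 1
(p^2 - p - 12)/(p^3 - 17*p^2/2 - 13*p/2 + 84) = 2*(p - 4)/(2*p^2 - 23*p + 56)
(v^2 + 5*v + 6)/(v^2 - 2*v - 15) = (v + 2)/(v - 5)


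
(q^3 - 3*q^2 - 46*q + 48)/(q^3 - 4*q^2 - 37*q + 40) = (q + 6)/(q + 5)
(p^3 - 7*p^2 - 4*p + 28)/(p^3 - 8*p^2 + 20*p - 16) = (p^2 - 5*p - 14)/(p^2 - 6*p + 8)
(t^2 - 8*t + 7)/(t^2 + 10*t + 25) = (t^2 - 8*t + 7)/(t^2 + 10*t + 25)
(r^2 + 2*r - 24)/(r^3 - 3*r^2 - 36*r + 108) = (r - 4)/(r^2 - 9*r + 18)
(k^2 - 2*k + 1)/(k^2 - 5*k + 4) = (k - 1)/(k - 4)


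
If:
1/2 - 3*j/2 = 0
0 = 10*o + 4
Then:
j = 1/3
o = -2/5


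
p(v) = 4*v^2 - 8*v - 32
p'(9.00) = 64.00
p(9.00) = 220.00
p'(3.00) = 16.00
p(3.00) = -20.00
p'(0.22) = -6.24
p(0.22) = -33.57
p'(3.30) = 18.40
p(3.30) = -14.84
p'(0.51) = -3.92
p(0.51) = -35.04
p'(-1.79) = -22.32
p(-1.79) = -4.86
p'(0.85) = -1.20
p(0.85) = -35.91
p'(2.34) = 10.72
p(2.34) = -28.82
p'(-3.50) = -36.00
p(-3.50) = 45.00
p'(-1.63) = -21.04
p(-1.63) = -8.33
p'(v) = 8*v - 8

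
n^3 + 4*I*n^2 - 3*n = n*(n + I)*(n + 3*I)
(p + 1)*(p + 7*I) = p^2 + p + 7*I*p + 7*I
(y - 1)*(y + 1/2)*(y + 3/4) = y^3 + y^2/4 - 7*y/8 - 3/8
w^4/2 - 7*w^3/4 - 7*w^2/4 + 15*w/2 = w*(w/2 + 1)*(w - 3)*(w - 5/2)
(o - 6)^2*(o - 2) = o^3 - 14*o^2 + 60*o - 72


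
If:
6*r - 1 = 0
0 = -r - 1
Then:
No Solution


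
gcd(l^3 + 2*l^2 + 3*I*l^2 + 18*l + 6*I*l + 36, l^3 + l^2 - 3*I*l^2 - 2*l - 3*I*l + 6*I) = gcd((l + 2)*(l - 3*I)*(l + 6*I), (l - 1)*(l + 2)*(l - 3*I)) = l^2 + l*(2 - 3*I) - 6*I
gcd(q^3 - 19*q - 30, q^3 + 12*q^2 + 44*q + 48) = q + 2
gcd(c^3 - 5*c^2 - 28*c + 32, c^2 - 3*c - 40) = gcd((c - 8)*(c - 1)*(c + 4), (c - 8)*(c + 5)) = c - 8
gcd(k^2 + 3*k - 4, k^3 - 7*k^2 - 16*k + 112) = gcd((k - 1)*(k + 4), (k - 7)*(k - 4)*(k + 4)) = k + 4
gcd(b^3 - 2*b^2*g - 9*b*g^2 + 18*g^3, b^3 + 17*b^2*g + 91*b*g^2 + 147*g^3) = b + 3*g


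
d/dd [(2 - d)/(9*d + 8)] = -26/(9*d + 8)^2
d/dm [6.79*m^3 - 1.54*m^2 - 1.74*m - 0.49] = 20.37*m^2 - 3.08*m - 1.74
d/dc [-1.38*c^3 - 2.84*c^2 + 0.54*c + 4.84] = -4.14*c^2 - 5.68*c + 0.54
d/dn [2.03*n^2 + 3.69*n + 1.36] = 4.06*n + 3.69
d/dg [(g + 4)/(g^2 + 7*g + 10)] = (g^2 + 7*g - (g + 4)*(2*g + 7) + 10)/(g^2 + 7*g + 10)^2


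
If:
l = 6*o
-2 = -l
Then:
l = 2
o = 1/3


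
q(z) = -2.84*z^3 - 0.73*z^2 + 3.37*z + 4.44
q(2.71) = -48.31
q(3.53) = -117.68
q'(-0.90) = -2.22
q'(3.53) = -107.95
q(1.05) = 3.89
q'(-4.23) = -142.90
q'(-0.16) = 3.39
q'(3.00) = -77.69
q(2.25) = -24.02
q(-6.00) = 571.38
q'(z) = -8.52*z^2 - 1.46*z + 3.37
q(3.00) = -68.70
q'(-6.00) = -294.59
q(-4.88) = 300.66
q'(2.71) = -63.16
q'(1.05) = -7.56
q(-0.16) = 3.89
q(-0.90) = 2.89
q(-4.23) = 192.07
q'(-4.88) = -192.40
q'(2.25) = -43.05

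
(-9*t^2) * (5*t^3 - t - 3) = -45*t^5 + 9*t^3 + 27*t^2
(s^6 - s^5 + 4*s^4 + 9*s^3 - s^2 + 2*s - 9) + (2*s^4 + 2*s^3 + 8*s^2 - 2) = s^6 - s^5 + 6*s^4 + 11*s^3 + 7*s^2 + 2*s - 11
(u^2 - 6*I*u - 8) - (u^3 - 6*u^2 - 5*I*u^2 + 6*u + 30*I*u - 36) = -u^3 + 7*u^2 + 5*I*u^2 - 6*u - 36*I*u + 28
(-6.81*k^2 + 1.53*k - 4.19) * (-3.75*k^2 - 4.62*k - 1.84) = 25.5375*k^4 + 25.7247*k^3 + 21.1743*k^2 + 16.5426*k + 7.7096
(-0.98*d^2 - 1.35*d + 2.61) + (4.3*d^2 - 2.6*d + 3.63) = 3.32*d^2 - 3.95*d + 6.24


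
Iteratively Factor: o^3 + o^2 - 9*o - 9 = (o + 3)*(o^2 - 2*o - 3) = (o + 1)*(o + 3)*(o - 3)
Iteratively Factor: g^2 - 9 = (g + 3)*(g - 3)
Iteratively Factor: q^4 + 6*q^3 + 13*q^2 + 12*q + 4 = (q + 1)*(q^3 + 5*q^2 + 8*q + 4) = (q + 1)*(q + 2)*(q^2 + 3*q + 2) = (q + 1)^2*(q + 2)*(q + 2)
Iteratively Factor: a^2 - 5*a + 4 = (a - 1)*(a - 4)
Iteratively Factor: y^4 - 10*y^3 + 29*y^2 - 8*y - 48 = (y - 3)*(y^3 - 7*y^2 + 8*y + 16) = (y - 4)*(y - 3)*(y^2 - 3*y - 4) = (y - 4)*(y - 3)*(y + 1)*(y - 4)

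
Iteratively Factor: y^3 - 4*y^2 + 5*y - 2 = (y - 2)*(y^2 - 2*y + 1) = (y - 2)*(y - 1)*(y - 1)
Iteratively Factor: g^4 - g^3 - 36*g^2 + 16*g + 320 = (g + 4)*(g^3 - 5*g^2 - 16*g + 80) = (g - 4)*(g + 4)*(g^2 - g - 20) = (g - 5)*(g - 4)*(g + 4)*(g + 4)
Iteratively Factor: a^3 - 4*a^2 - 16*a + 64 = (a - 4)*(a^2 - 16) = (a - 4)*(a + 4)*(a - 4)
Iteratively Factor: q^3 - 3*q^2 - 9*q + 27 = (q - 3)*(q^2 - 9) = (q - 3)*(q + 3)*(q - 3)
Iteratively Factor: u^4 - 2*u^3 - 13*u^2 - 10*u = (u)*(u^3 - 2*u^2 - 13*u - 10) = u*(u - 5)*(u^2 + 3*u + 2) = u*(u - 5)*(u + 2)*(u + 1)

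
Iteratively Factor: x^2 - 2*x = (x - 2)*(x)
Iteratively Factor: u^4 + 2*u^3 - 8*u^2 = (u)*(u^3 + 2*u^2 - 8*u) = u*(u + 4)*(u^2 - 2*u) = u*(u - 2)*(u + 4)*(u)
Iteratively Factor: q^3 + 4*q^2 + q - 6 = (q + 3)*(q^2 + q - 2) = (q - 1)*(q + 3)*(q + 2)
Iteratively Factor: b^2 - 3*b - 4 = (b - 4)*(b + 1)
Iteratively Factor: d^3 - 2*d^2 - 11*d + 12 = (d - 1)*(d^2 - d - 12) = (d - 1)*(d + 3)*(d - 4)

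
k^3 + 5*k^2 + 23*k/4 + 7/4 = (k + 1/2)*(k + 1)*(k + 7/2)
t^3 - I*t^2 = t^2*(t - I)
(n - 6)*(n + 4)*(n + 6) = n^3 + 4*n^2 - 36*n - 144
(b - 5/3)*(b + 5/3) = b^2 - 25/9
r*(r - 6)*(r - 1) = r^3 - 7*r^2 + 6*r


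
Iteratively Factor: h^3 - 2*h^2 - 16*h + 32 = (h + 4)*(h^2 - 6*h + 8) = (h - 2)*(h + 4)*(h - 4)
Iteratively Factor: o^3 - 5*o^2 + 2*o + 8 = (o + 1)*(o^2 - 6*o + 8) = (o - 2)*(o + 1)*(o - 4)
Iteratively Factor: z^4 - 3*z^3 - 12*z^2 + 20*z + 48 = (z - 4)*(z^3 + z^2 - 8*z - 12) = (z - 4)*(z + 2)*(z^2 - z - 6) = (z - 4)*(z + 2)^2*(z - 3)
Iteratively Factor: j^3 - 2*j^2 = (j)*(j^2 - 2*j) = j^2*(j - 2)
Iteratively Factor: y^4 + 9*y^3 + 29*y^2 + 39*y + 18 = (y + 3)*(y^3 + 6*y^2 + 11*y + 6) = (y + 2)*(y + 3)*(y^2 + 4*y + 3) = (y + 2)*(y + 3)^2*(y + 1)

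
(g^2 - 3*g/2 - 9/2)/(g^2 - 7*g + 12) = (g + 3/2)/(g - 4)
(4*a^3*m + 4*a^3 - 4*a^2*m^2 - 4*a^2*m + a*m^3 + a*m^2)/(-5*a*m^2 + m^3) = a*(-4*a^2*m - 4*a^2 + 4*a*m^2 + 4*a*m - m^3 - m^2)/(m^2*(5*a - m))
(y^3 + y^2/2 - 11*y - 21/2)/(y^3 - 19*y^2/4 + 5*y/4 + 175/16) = 8*(y^2 + 4*y + 3)/(8*y^2 - 10*y - 25)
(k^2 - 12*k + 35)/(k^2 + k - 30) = (k - 7)/(k + 6)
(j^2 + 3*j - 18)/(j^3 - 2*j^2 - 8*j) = (-j^2 - 3*j + 18)/(j*(-j^2 + 2*j + 8))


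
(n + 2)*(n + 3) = n^2 + 5*n + 6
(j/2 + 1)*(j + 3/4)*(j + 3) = j^3/2 + 23*j^2/8 + 39*j/8 + 9/4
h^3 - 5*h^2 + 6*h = h*(h - 3)*(h - 2)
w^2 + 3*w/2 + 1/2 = (w + 1/2)*(w + 1)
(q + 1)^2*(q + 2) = q^3 + 4*q^2 + 5*q + 2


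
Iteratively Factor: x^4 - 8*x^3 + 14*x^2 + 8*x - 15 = (x + 1)*(x^3 - 9*x^2 + 23*x - 15) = (x - 5)*(x + 1)*(x^2 - 4*x + 3) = (x - 5)*(x - 1)*(x + 1)*(x - 3)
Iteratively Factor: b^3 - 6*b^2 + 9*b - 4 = (b - 4)*(b^2 - 2*b + 1) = (b - 4)*(b - 1)*(b - 1)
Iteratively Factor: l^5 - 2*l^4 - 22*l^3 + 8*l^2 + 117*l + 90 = (l + 3)*(l^4 - 5*l^3 - 7*l^2 + 29*l + 30) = (l + 1)*(l + 3)*(l^3 - 6*l^2 - l + 30) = (l + 1)*(l + 2)*(l + 3)*(l^2 - 8*l + 15) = (l - 3)*(l + 1)*(l + 2)*(l + 3)*(l - 5)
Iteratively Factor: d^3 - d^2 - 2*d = (d)*(d^2 - d - 2) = d*(d - 2)*(d + 1)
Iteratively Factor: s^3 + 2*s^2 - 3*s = (s + 3)*(s^2 - s) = (s - 1)*(s + 3)*(s)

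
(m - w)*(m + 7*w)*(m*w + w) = m^3*w + 6*m^2*w^2 + m^2*w - 7*m*w^3 + 6*m*w^2 - 7*w^3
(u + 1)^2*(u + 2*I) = u^3 + 2*u^2 + 2*I*u^2 + u + 4*I*u + 2*I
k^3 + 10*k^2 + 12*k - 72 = (k - 2)*(k + 6)^2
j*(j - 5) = j^2 - 5*j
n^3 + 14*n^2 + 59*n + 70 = (n + 2)*(n + 5)*(n + 7)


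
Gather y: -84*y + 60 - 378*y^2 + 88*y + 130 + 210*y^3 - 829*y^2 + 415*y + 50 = 210*y^3 - 1207*y^2 + 419*y + 240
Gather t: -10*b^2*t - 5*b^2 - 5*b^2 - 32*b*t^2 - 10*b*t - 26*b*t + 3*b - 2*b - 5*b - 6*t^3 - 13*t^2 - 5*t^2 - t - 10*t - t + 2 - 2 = -10*b^2 - 4*b - 6*t^3 + t^2*(-32*b - 18) + t*(-10*b^2 - 36*b - 12)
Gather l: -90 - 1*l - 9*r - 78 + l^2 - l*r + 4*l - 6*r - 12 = l^2 + l*(3 - r) - 15*r - 180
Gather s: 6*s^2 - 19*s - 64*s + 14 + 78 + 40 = 6*s^2 - 83*s + 132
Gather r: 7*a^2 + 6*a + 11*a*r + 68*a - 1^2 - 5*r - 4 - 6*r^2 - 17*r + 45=7*a^2 + 74*a - 6*r^2 + r*(11*a - 22) + 40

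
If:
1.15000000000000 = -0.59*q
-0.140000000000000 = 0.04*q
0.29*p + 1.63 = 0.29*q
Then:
No Solution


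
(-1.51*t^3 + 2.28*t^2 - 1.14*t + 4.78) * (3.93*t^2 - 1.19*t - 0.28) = -5.9343*t^5 + 10.7573*t^4 - 6.7706*t^3 + 19.5036*t^2 - 5.369*t - 1.3384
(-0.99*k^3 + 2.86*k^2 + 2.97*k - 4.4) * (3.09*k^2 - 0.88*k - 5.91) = -3.0591*k^5 + 9.7086*k^4 + 12.5114*k^3 - 33.1122*k^2 - 13.6807*k + 26.004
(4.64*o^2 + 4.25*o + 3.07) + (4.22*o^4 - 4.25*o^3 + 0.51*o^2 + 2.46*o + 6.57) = 4.22*o^4 - 4.25*o^3 + 5.15*o^2 + 6.71*o + 9.64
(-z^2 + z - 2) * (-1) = z^2 - z + 2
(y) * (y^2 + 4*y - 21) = y^3 + 4*y^2 - 21*y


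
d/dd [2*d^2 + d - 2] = 4*d + 1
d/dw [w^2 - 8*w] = 2*w - 8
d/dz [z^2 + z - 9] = 2*z + 1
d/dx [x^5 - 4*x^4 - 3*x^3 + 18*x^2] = x*(5*x^3 - 16*x^2 - 9*x + 36)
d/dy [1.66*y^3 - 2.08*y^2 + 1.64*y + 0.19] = 4.98*y^2 - 4.16*y + 1.64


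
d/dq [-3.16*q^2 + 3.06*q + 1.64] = 3.06 - 6.32*q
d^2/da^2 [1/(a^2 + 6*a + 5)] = 2*(-a^2 - 6*a + 4*(a + 3)^2 - 5)/(a^2 + 6*a + 5)^3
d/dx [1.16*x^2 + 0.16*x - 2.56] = 2.32*x + 0.16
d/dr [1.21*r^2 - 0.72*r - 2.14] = 2.42*r - 0.72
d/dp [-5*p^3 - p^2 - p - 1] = -15*p^2 - 2*p - 1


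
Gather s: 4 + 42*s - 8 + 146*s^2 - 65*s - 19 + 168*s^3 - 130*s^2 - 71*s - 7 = 168*s^3 + 16*s^2 - 94*s - 30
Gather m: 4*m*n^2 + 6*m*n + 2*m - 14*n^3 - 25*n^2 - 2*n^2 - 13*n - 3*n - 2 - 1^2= m*(4*n^2 + 6*n + 2) - 14*n^3 - 27*n^2 - 16*n - 3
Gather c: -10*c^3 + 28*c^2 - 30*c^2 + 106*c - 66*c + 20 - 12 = -10*c^3 - 2*c^2 + 40*c + 8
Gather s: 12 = 12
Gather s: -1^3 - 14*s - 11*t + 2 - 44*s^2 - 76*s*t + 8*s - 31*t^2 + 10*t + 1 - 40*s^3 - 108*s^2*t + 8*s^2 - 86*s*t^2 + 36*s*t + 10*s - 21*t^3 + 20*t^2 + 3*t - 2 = -40*s^3 + s^2*(-108*t - 36) + s*(-86*t^2 - 40*t + 4) - 21*t^3 - 11*t^2 + 2*t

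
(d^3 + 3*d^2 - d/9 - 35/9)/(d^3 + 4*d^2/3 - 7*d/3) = (d + 5/3)/d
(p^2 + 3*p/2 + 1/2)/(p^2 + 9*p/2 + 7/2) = (2*p + 1)/(2*p + 7)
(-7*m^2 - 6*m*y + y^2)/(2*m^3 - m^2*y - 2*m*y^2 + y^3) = (-7*m + y)/(2*m^2 - 3*m*y + y^2)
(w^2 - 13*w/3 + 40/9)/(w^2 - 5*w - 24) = (-9*w^2 + 39*w - 40)/(9*(-w^2 + 5*w + 24))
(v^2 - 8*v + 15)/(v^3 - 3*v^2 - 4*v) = (-v^2 + 8*v - 15)/(v*(-v^2 + 3*v + 4))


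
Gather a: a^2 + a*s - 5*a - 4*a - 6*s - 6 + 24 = a^2 + a*(s - 9) - 6*s + 18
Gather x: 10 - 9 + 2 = 3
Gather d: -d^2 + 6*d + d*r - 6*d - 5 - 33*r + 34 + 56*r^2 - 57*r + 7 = -d^2 + d*r + 56*r^2 - 90*r + 36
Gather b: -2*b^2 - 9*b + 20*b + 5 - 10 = -2*b^2 + 11*b - 5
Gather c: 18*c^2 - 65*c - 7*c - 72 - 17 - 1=18*c^2 - 72*c - 90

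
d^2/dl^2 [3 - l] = 0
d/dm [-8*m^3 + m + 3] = 1 - 24*m^2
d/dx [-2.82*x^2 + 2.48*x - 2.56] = 2.48 - 5.64*x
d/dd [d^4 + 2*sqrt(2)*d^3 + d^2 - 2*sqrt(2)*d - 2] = 4*d^3 + 6*sqrt(2)*d^2 + 2*d - 2*sqrt(2)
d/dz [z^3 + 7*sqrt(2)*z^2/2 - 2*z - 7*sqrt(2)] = 3*z^2 + 7*sqrt(2)*z - 2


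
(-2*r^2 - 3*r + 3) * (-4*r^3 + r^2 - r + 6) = 8*r^5 + 10*r^4 - 13*r^3 - 6*r^2 - 21*r + 18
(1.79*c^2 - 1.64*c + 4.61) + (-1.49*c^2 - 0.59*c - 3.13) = 0.3*c^2 - 2.23*c + 1.48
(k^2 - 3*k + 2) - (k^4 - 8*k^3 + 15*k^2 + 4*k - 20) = -k^4 + 8*k^3 - 14*k^2 - 7*k + 22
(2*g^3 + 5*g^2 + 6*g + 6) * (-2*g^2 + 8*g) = -4*g^5 + 6*g^4 + 28*g^3 + 36*g^2 + 48*g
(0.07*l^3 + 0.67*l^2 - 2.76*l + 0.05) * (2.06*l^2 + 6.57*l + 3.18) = 0.1442*l^5 + 1.8401*l^4 - 1.0611*l^3 - 15.8996*l^2 - 8.4483*l + 0.159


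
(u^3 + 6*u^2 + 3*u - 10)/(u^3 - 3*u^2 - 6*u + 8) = (u + 5)/(u - 4)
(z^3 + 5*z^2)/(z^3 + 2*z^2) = (z + 5)/(z + 2)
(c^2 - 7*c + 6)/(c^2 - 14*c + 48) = (c - 1)/(c - 8)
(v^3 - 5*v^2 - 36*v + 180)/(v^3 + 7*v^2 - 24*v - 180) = (v - 6)/(v + 6)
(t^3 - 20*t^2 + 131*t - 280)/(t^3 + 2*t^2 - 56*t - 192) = (t^2 - 12*t + 35)/(t^2 + 10*t + 24)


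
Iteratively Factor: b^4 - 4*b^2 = (b)*(b^3 - 4*b) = b*(b - 2)*(b^2 + 2*b) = b^2*(b - 2)*(b + 2)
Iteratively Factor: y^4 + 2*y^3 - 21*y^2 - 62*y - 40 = (y + 2)*(y^3 - 21*y - 20) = (y - 5)*(y + 2)*(y^2 + 5*y + 4) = (y - 5)*(y + 2)*(y + 4)*(y + 1)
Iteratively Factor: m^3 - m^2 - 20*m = (m - 5)*(m^2 + 4*m) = m*(m - 5)*(m + 4)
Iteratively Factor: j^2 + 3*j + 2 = (j + 1)*(j + 2)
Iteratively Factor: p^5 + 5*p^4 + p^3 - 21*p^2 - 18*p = (p + 3)*(p^4 + 2*p^3 - 5*p^2 - 6*p) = (p + 3)^2*(p^3 - p^2 - 2*p) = (p + 1)*(p + 3)^2*(p^2 - 2*p) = p*(p + 1)*(p + 3)^2*(p - 2)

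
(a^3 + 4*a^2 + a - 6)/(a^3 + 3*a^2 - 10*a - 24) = (a^2 + 2*a - 3)/(a^2 + a - 12)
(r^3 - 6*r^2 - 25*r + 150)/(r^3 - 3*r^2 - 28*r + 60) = (r - 5)/(r - 2)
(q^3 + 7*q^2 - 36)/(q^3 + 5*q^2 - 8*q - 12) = (q + 3)/(q + 1)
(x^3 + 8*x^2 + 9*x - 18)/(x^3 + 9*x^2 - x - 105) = (x^3 + 8*x^2 + 9*x - 18)/(x^3 + 9*x^2 - x - 105)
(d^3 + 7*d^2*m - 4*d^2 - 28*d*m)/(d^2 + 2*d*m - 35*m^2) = d*(d - 4)/(d - 5*m)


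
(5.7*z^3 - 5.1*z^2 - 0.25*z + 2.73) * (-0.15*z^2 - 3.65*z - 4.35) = -0.855*z^5 - 20.04*z^4 - 6.1425*z^3 + 22.688*z^2 - 8.877*z - 11.8755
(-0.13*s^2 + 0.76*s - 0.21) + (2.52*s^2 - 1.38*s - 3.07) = 2.39*s^2 - 0.62*s - 3.28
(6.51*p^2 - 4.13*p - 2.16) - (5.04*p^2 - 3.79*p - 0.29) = 1.47*p^2 - 0.34*p - 1.87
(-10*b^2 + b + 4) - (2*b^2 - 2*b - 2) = -12*b^2 + 3*b + 6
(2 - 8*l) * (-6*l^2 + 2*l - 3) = 48*l^3 - 28*l^2 + 28*l - 6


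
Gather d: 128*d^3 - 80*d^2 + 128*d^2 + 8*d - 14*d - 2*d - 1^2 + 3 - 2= 128*d^3 + 48*d^2 - 8*d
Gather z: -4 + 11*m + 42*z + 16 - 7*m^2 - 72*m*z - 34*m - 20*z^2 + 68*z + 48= -7*m^2 - 23*m - 20*z^2 + z*(110 - 72*m) + 60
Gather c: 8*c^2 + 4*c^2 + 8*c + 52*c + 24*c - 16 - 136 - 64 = 12*c^2 + 84*c - 216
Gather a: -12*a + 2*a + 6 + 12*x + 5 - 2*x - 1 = -10*a + 10*x + 10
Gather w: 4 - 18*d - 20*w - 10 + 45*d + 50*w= 27*d + 30*w - 6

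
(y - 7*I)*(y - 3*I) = y^2 - 10*I*y - 21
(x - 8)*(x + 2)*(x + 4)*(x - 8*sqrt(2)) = x^4 - 8*sqrt(2)*x^3 - 2*x^3 - 40*x^2 + 16*sqrt(2)*x^2 - 64*x + 320*sqrt(2)*x + 512*sqrt(2)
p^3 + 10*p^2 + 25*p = p*(p + 5)^2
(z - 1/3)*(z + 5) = z^2 + 14*z/3 - 5/3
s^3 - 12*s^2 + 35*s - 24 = (s - 8)*(s - 3)*(s - 1)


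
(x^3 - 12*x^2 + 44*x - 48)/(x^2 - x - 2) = (x^2 - 10*x + 24)/(x + 1)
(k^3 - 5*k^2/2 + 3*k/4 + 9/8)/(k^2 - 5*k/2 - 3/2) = (k^2 - 3*k + 9/4)/(k - 3)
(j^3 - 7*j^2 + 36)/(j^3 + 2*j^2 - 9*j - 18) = (j - 6)/(j + 3)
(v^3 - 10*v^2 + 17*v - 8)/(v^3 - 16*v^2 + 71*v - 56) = (v - 1)/(v - 7)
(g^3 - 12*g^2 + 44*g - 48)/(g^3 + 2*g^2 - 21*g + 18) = (g^3 - 12*g^2 + 44*g - 48)/(g^3 + 2*g^2 - 21*g + 18)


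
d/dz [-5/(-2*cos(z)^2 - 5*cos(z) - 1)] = 5*(4*cos(z) + 5)*sin(z)/(5*cos(z) + cos(2*z) + 2)^2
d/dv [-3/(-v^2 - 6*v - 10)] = 6*(-v - 3)/(v^2 + 6*v + 10)^2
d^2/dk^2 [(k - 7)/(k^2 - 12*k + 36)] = 2*(k - 9)/(k^4 - 24*k^3 + 216*k^2 - 864*k + 1296)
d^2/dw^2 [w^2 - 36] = 2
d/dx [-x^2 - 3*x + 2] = -2*x - 3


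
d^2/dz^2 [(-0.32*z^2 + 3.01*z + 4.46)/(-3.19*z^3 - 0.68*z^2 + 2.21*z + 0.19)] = (6.512704*z^6 - 183.780366*z^5 - 570.264816*z^4 - 196.341038*z^3 + 154.637232*z^2 + 21.66234*z - 42.167734)/(32.461759*z^9 + 20.759244*z^8 - 63.042375*z^7 - 34.249537*z^6 + 41.202237*z^5 + 17.736882*z^4 - 8.735192*z^3 - 2.710293*z^2 - 0.239343*z - 0.006859)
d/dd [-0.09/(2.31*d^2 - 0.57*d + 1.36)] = (0.4158*d - 0.0513)/(2.31*d^2 - 0.57*d + 1.36)^2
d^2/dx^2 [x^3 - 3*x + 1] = 6*x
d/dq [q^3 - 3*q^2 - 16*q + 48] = 3*q^2 - 6*q - 16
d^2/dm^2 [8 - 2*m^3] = -12*m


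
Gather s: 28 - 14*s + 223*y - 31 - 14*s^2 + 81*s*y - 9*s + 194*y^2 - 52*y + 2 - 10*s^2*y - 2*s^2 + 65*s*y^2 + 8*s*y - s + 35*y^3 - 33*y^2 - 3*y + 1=s^2*(-10*y - 16) + s*(65*y^2 + 89*y - 24) + 35*y^3 + 161*y^2 + 168*y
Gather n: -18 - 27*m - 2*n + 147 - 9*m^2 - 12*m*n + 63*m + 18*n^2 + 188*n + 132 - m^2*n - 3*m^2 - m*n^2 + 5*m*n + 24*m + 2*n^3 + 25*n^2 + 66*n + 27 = -12*m^2 + 60*m + 2*n^3 + n^2*(43 - m) + n*(-m^2 - 7*m + 252) + 288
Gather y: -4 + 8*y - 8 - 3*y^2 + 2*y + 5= -3*y^2 + 10*y - 7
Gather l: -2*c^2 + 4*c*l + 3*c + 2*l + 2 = -2*c^2 + 3*c + l*(4*c + 2) + 2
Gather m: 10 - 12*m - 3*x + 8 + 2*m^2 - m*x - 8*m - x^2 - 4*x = 2*m^2 + m*(-x - 20) - x^2 - 7*x + 18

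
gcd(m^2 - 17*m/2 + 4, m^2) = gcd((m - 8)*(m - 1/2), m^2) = 1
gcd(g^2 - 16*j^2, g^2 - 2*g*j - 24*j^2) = g + 4*j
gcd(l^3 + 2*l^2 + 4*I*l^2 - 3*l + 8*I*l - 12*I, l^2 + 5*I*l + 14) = 1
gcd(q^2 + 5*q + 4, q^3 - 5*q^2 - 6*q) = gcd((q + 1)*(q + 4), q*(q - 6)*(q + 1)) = q + 1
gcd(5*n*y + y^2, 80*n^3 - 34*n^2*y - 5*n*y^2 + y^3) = 5*n + y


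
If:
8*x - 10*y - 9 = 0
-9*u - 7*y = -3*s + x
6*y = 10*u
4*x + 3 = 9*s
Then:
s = 645/719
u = 99/1438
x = 912/719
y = 165/1438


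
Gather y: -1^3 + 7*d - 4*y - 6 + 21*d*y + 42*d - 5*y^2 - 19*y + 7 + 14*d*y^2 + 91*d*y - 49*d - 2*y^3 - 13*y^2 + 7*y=-2*y^3 + y^2*(14*d - 18) + y*(112*d - 16)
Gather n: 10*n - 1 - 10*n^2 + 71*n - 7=-10*n^2 + 81*n - 8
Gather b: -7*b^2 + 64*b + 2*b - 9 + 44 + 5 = -7*b^2 + 66*b + 40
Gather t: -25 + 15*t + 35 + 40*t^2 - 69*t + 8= 40*t^2 - 54*t + 18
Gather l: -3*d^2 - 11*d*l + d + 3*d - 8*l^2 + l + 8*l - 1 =-3*d^2 + 4*d - 8*l^2 + l*(9 - 11*d) - 1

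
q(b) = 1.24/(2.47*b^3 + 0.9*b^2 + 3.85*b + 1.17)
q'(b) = 1.24*(-7.41*b^2 - 1.8*b - 3.85)/(2.47*b^3 + 0.9*b^2 + 3.85*b + 1.17)^2 = (-9.1884*b^2 - 2.232*b - 4.774)/(2.47*b^3 + 0.9*b^2 + 3.85*b + 1.17)^2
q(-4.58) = -0.01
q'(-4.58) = -0.00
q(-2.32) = -0.04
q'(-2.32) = -0.04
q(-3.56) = -0.01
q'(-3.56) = -0.01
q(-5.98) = -0.00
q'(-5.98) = -0.00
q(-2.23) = -0.04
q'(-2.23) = -0.05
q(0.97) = 0.15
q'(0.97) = -0.24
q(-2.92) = -0.02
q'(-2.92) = -0.02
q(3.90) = 0.01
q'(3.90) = -0.00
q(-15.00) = -0.00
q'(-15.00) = -0.00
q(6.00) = 0.00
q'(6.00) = -0.00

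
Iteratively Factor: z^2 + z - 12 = (z + 4)*(z - 3)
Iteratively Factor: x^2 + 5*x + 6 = (x + 3)*(x + 2)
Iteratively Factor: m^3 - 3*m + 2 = (m + 2)*(m^2 - 2*m + 1) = (m - 1)*(m + 2)*(m - 1)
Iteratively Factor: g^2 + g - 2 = (g + 2)*(g - 1)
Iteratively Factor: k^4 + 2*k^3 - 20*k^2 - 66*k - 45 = (k - 5)*(k^3 + 7*k^2 + 15*k + 9) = (k - 5)*(k + 1)*(k^2 + 6*k + 9) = (k - 5)*(k + 1)*(k + 3)*(k + 3)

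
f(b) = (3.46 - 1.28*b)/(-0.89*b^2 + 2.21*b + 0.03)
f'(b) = (3.46 - 1.28*b)*(1.78*b - 2.21)/(-0.89*b^2 + 2.21*b + 0.03)^2 - 1.28/(-0.89*b^2 + 2.21*b + 0.03)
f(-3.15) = -0.48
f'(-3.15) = -0.15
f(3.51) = 0.33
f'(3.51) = -0.01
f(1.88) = 1.01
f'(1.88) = -0.12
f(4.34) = 0.29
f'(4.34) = -0.05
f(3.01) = 0.28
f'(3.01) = 0.28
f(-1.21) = -1.27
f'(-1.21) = -1.08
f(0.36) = 4.22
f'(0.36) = -11.13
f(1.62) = 1.09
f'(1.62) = -0.43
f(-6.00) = -0.25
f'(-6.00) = -0.04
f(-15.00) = -0.10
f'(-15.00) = -0.01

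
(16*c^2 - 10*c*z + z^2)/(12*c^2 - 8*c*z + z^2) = (-8*c + z)/(-6*c + z)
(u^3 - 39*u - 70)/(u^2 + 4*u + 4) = (u^2 - 2*u - 35)/(u + 2)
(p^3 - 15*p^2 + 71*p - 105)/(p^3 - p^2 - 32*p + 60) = (p^2 - 10*p + 21)/(p^2 + 4*p - 12)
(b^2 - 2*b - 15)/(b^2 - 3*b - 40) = (-b^2 + 2*b + 15)/(-b^2 + 3*b + 40)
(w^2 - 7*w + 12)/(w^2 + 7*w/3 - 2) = 3*(w^2 - 7*w + 12)/(3*w^2 + 7*w - 6)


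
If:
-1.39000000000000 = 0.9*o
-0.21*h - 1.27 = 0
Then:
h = -6.05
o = -1.54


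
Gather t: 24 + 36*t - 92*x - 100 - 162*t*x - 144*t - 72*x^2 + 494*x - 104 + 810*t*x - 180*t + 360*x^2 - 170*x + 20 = t*(648*x - 288) + 288*x^2 + 232*x - 160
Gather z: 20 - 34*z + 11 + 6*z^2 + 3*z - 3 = 6*z^2 - 31*z + 28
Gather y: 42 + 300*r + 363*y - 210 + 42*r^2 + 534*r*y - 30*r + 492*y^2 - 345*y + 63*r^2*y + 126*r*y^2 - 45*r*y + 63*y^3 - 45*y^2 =42*r^2 + 270*r + 63*y^3 + y^2*(126*r + 447) + y*(63*r^2 + 489*r + 18) - 168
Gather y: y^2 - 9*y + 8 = y^2 - 9*y + 8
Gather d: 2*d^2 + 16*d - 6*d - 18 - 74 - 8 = 2*d^2 + 10*d - 100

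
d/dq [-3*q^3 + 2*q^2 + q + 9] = -9*q^2 + 4*q + 1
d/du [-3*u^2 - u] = -6*u - 1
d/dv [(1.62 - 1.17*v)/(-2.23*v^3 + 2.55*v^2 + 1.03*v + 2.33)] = (-5.2182*v^3 + 13.8213*v^2 - 8.262*v - 4.3947)/(4.9729*v^6 - 11.373*v^5 + 1.9087*v^4 - 5.1388*v^3 + 12.9439*v^2 + 4.7998*v + 5.4289)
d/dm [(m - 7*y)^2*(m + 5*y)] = 3*(m - 7*y)*(m + y)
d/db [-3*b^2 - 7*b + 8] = -6*b - 7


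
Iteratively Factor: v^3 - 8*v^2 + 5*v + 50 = (v - 5)*(v^2 - 3*v - 10) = (v - 5)^2*(v + 2)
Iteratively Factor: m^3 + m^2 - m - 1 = (m - 1)*(m^2 + 2*m + 1) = (m - 1)*(m + 1)*(m + 1)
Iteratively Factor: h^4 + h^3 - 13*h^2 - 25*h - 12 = (h + 1)*(h^3 - 13*h - 12) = (h + 1)*(h + 3)*(h^2 - 3*h - 4) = (h - 4)*(h + 1)*(h + 3)*(h + 1)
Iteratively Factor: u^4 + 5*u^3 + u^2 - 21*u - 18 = (u + 3)*(u^3 + 2*u^2 - 5*u - 6) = (u + 1)*(u + 3)*(u^2 + u - 6) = (u - 2)*(u + 1)*(u + 3)*(u + 3)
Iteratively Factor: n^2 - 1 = (n - 1)*(n + 1)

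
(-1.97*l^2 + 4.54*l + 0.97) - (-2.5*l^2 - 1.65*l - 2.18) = 0.53*l^2 + 6.19*l + 3.15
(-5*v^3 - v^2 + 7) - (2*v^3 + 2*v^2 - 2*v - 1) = -7*v^3 - 3*v^2 + 2*v + 8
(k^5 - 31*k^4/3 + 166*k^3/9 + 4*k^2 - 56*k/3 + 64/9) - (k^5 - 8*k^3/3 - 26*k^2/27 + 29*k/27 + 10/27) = -31*k^4/3 + 190*k^3/9 + 134*k^2/27 - 533*k/27 + 182/27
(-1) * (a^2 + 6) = -a^2 - 6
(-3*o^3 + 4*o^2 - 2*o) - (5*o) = -3*o^3 + 4*o^2 - 7*o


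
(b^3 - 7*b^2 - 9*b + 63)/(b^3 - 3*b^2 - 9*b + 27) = (b - 7)/(b - 3)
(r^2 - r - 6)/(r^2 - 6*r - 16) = (r - 3)/(r - 8)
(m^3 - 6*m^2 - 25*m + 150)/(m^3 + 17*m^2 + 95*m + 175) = (m^2 - 11*m + 30)/(m^2 + 12*m + 35)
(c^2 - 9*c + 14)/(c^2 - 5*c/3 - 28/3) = 3*(-c^2 + 9*c - 14)/(-3*c^2 + 5*c + 28)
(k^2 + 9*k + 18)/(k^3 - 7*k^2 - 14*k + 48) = (k + 6)/(k^2 - 10*k + 16)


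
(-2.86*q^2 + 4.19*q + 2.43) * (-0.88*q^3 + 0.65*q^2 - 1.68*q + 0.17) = 2.5168*q^5 - 5.5462*q^4 + 5.3899*q^3 - 5.9459*q^2 - 3.3701*q + 0.4131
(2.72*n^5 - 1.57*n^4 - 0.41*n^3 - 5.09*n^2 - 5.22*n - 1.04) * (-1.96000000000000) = -5.3312*n^5 + 3.0772*n^4 + 0.8036*n^3 + 9.9764*n^2 + 10.2312*n + 2.0384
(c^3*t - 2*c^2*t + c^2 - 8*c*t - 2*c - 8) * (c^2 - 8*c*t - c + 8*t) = c^5*t - 8*c^4*t^2 - 3*c^4*t + c^4 + 24*c^3*t^2 - 14*c^3*t - 3*c^3 + 48*c^2*t^2 + 32*c^2*t - 6*c^2 - 64*c*t^2 + 48*c*t + 8*c - 64*t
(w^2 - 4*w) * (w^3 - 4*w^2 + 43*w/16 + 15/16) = w^5 - 8*w^4 + 299*w^3/16 - 157*w^2/16 - 15*w/4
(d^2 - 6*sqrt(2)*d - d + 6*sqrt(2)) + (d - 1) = d^2 - 6*sqrt(2)*d - 1 + 6*sqrt(2)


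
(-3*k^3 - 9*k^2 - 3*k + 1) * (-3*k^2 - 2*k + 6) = 9*k^5 + 33*k^4 + 9*k^3 - 51*k^2 - 20*k + 6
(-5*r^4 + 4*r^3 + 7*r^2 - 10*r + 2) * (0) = 0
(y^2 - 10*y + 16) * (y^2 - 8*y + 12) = y^4 - 18*y^3 + 108*y^2 - 248*y + 192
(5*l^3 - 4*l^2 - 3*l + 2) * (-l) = -5*l^4 + 4*l^3 + 3*l^2 - 2*l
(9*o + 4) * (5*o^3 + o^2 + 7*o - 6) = 45*o^4 + 29*o^3 + 67*o^2 - 26*o - 24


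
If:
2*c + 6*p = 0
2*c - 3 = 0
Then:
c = 3/2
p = -1/2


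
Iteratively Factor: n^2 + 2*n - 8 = (n + 4)*(n - 2)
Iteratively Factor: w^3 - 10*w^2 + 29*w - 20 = (w - 4)*(w^2 - 6*w + 5) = (w - 4)*(w - 1)*(w - 5)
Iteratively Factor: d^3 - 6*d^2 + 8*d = (d - 2)*(d^2 - 4*d) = d*(d - 2)*(d - 4)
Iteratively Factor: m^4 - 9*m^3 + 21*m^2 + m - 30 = (m + 1)*(m^3 - 10*m^2 + 31*m - 30) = (m - 3)*(m + 1)*(m^2 - 7*m + 10) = (m - 3)*(m - 2)*(m + 1)*(m - 5)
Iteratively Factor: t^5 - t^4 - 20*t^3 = (t - 5)*(t^4 + 4*t^3) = t*(t - 5)*(t^3 + 4*t^2) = t^2*(t - 5)*(t^2 + 4*t) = t^2*(t - 5)*(t + 4)*(t)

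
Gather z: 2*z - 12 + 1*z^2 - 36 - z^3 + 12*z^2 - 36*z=-z^3 + 13*z^2 - 34*z - 48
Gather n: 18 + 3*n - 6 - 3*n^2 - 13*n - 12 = -3*n^2 - 10*n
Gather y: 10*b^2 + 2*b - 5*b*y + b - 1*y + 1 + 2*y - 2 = 10*b^2 + 3*b + y*(1 - 5*b) - 1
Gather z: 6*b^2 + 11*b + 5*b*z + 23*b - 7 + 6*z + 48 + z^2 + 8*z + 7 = 6*b^2 + 34*b + z^2 + z*(5*b + 14) + 48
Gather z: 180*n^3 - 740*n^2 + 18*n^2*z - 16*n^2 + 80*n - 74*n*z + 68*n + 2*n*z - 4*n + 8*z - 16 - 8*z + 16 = 180*n^3 - 756*n^2 + 144*n + z*(18*n^2 - 72*n)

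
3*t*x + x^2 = x*(3*t + x)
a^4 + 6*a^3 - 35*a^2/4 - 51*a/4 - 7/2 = (a - 2)*(a + 1/2)^2*(a + 7)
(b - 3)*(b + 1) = b^2 - 2*b - 3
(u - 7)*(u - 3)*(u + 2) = u^3 - 8*u^2 + u + 42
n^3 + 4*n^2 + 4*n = n*(n + 2)^2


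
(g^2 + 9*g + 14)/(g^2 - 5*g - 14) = (g + 7)/(g - 7)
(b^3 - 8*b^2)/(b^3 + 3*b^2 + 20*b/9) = 9*b*(b - 8)/(9*b^2 + 27*b + 20)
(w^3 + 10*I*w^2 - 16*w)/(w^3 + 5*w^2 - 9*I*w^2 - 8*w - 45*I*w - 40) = w*(w^2 + 10*I*w - 16)/(w^3 + w^2*(5 - 9*I) - w*(8 + 45*I) - 40)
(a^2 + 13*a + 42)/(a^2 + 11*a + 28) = (a + 6)/(a + 4)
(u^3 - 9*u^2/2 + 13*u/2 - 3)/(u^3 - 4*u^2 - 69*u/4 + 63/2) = 2*(u^2 - 3*u + 2)/(2*u^2 - 5*u - 42)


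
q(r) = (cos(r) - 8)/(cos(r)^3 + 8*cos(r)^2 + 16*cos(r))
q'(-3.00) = 0.03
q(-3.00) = 1.00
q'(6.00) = 0.13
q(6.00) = -0.30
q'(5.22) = 1.77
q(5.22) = -0.77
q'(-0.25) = 0.11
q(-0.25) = -0.29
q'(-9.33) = 0.02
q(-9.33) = 1.00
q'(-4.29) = -2.56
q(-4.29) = 1.59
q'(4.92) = 11.41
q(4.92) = -2.14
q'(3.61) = 0.17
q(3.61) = 1.03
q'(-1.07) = 1.82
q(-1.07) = -0.78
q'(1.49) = -76.39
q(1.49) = -5.89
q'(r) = (cos(r) - 8)*(3*sin(r)*cos(r)^2 + 16*sin(r)*cos(r) + 16*sin(r))/(cos(r)^3 + 8*cos(r)^2 + 16*cos(r))^2 - sin(r)/(cos(r)^3 + 8*cos(r)^2 + 16*cos(r))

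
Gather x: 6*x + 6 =6*x + 6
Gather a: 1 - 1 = 0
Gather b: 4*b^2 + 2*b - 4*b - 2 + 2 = 4*b^2 - 2*b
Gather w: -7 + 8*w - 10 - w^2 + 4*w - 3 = -w^2 + 12*w - 20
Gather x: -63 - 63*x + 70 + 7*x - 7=-56*x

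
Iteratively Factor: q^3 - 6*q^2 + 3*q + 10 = (q - 2)*(q^2 - 4*q - 5) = (q - 2)*(q + 1)*(q - 5)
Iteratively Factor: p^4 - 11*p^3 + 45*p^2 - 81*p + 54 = (p - 3)*(p^3 - 8*p^2 + 21*p - 18) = (p - 3)*(p - 2)*(p^2 - 6*p + 9) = (p - 3)^2*(p - 2)*(p - 3)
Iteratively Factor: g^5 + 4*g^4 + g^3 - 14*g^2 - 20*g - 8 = (g + 2)*(g^4 + 2*g^3 - 3*g^2 - 8*g - 4) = (g - 2)*(g + 2)*(g^3 + 4*g^2 + 5*g + 2) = (g - 2)*(g + 1)*(g + 2)*(g^2 + 3*g + 2) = (g - 2)*(g + 1)*(g + 2)^2*(g + 1)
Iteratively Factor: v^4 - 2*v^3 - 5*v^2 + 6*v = (v - 1)*(v^3 - v^2 - 6*v) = (v - 3)*(v - 1)*(v^2 + 2*v) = (v - 3)*(v - 1)*(v + 2)*(v)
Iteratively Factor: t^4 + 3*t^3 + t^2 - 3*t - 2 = (t + 1)*(t^3 + 2*t^2 - t - 2) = (t + 1)^2*(t^2 + t - 2) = (t - 1)*(t + 1)^2*(t + 2)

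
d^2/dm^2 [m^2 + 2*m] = 2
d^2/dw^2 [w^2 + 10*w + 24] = 2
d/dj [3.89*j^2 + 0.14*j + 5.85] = 7.78*j + 0.14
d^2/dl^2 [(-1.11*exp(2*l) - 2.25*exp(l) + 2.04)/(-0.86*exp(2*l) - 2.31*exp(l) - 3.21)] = (-0.541025999999999*exp(4*l) - 16.838979*exp(3*l) - 24.733809*exp(2*l) + 40.707081*exp(l) + 38.311029)*exp(l)/(0.636056*exp(6*l) + 5.125428*exp(5*l) + 20.889486*exp(4*l) + 50.588307*exp(3*l) + 77.971221*exp(2*l) + 71.407413*exp(l) + 33.076161)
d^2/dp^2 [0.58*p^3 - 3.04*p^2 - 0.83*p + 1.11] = 3.48*p - 6.08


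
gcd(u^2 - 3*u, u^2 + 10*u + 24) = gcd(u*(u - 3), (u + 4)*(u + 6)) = 1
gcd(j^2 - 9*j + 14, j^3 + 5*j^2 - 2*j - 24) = j - 2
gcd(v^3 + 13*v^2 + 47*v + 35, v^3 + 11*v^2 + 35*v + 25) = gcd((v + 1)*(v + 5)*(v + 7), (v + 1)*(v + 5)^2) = v^2 + 6*v + 5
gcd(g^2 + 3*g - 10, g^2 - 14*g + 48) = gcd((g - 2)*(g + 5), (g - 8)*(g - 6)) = 1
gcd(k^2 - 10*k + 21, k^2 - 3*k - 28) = k - 7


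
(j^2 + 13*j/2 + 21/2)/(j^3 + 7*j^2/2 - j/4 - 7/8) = 4*(j + 3)/(4*j^2 - 1)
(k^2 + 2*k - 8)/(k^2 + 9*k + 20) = (k - 2)/(k + 5)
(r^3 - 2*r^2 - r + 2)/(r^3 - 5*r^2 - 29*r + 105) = (r^3 - 2*r^2 - r + 2)/(r^3 - 5*r^2 - 29*r + 105)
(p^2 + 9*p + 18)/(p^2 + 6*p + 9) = (p + 6)/(p + 3)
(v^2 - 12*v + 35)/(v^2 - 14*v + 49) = (v - 5)/(v - 7)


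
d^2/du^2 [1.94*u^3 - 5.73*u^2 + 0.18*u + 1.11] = 11.64*u - 11.46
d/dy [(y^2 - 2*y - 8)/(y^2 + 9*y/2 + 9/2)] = 2*(13*y^2 + 50*y + 54)/(4*y^4 + 36*y^3 + 117*y^2 + 162*y + 81)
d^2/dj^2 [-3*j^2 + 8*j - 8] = -6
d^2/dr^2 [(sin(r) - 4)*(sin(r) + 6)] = -2*sin(r) + 2*cos(2*r)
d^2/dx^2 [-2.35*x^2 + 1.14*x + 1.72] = -4.70000000000000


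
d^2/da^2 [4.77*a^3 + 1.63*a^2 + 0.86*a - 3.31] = 28.62*a + 3.26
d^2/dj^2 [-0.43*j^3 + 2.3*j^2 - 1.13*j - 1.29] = 4.6 - 2.58*j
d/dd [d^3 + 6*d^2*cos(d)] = 3*d*(-2*d*sin(d) + d + 4*cos(d))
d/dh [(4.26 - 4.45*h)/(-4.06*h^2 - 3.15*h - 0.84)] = (-18.067*h^2 + 34.5912*h + 17.157)/(16.4836*h^4 + 25.578*h^3 + 16.7433*h^2 + 5.292*h + 0.7056)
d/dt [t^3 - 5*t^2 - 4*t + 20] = 3*t^2 - 10*t - 4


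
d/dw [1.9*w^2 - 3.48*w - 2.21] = 3.8*w - 3.48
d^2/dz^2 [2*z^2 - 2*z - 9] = 4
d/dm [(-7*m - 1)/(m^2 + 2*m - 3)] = (7*m^2 + 2*m + 23)/(m^4 + 4*m^3 - 2*m^2 - 12*m + 9)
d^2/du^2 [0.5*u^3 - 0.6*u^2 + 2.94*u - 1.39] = 3.0*u - 1.2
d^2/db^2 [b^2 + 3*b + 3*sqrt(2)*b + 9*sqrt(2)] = 2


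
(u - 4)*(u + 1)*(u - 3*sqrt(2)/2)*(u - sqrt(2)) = u^4 - 5*sqrt(2)*u^3/2 - 3*u^3 - u^2 + 15*sqrt(2)*u^2/2 - 9*u + 10*sqrt(2)*u - 12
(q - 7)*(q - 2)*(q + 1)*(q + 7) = q^4 - q^3 - 51*q^2 + 49*q + 98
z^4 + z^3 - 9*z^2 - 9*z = z*(z - 3)*(z + 1)*(z + 3)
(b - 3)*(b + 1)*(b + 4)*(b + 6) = b^4 + 8*b^3 + b^2 - 78*b - 72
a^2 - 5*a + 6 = (a - 3)*(a - 2)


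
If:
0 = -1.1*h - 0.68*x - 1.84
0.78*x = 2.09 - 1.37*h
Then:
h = 38.81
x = -65.49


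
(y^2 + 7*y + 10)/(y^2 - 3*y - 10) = (y + 5)/(y - 5)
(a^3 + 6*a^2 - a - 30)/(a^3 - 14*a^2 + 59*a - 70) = (a^2 + 8*a + 15)/(a^2 - 12*a + 35)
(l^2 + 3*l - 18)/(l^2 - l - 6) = (l + 6)/(l + 2)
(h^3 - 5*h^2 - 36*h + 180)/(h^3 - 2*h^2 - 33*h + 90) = (h - 6)/(h - 3)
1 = 1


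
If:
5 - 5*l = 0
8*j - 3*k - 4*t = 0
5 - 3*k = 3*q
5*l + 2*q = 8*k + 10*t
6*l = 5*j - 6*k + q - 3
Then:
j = 92/183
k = -42/61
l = 1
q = 431/183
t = 557/366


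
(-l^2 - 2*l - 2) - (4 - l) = -l^2 - l - 6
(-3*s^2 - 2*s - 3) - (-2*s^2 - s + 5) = -s^2 - s - 8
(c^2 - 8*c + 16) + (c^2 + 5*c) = 2*c^2 - 3*c + 16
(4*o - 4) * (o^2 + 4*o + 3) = 4*o^3 + 12*o^2 - 4*o - 12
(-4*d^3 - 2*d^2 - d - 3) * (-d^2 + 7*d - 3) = 4*d^5 - 26*d^4 - d^3 + 2*d^2 - 18*d + 9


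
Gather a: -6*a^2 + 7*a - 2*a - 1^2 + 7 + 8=-6*a^2 + 5*a + 14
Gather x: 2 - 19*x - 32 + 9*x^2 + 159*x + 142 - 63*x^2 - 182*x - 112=-54*x^2 - 42*x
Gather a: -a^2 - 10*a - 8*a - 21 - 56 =-a^2 - 18*a - 77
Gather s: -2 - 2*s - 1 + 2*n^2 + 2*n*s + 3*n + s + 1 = 2*n^2 + 3*n + s*(2*n - 1) - 2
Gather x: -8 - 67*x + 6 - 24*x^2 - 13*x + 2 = -24*x^2 - 80*x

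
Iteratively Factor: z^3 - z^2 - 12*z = (z + 3)*(z^2 - 4*z) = z*(z + 3)*(z - 4)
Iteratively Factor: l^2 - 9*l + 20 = (l - 4)*(l - 5)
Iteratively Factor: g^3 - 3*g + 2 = (g + 2)*(g^2 - 2*g + 1) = (g - 1)*(g + 2)*(g - 1)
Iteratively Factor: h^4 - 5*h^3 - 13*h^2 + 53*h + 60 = (h + 1)*(h^3 - 6*h^2 - 7*h + 60) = (h + 1)*(h + 3)*(h^2 - 9*h + 20) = (h - 5)*(h + 1)*(h + 3)*(h - 4)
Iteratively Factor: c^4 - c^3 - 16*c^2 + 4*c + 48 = (c + 3)*(c^3 - 4*c^2 - 4*c + 16) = (c - 2)*(c + 3)*(c^2 - 2*c - 8) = (c - 2)*(c + 2)*(c + 3)*(c - 4)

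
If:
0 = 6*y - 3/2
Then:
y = 1/4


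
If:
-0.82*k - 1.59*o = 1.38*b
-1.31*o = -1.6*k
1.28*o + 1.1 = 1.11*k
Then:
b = 4.86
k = -2.43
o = -2.96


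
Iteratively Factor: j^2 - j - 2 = (j + 1)*(j - 2)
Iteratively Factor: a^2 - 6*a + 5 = (a - 5)*(a - 1)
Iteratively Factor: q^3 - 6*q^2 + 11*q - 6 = (q - 2)*(q^2 - 4*q + 3) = (q - 2)*(q - 1)*(q - 3)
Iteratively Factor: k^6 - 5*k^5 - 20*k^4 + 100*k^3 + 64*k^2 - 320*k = (k)*(k^5 - 5*k^4 - 20*k^3 + 100*k^2 + 64*k - 320) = k*(k + 4)*(k^4 - 9*k^3 + 16*k^2 + 36*k - 80) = k*(k - 2)*(k + 4)*(k^3 - 7*k^2 + 2*k + 40) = k*(k - 4)*(k - 2)*(k + 4)*(k^2 - 3*k - 10) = k*(k - 5)*(k - 4)*(k - 2)*(k + 4)*(k + 2)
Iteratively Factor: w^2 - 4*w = (w)*(w - 4)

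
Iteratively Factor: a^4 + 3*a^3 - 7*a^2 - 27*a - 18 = (a + 1)*(a^3 + 2*a^2 - 9*a - 18) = (a + 1)*(a + 2)*(a^2 - 9) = (a - 3)*(a + 1)*(a + 2)*(a + 3)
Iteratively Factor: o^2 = (o)*(o)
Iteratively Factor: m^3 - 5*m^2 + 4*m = (m)*(m^2 - 5*m + 4) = m*(m - 4)*(m - 1)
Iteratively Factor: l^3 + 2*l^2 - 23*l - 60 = (l + 4)*(l^2 - 2*l - 15) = (l - 5)*(l + 4)*(l + 3)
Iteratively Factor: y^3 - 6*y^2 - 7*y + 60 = (y + 3)*(y^2 - 9*y + 20) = (y - 5)*(y + 3)*(y - 4)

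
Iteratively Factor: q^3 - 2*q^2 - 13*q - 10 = (q + 2)*(q^2 - 4*q - 5) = (q - 5)*(q + 2)*(q + 1)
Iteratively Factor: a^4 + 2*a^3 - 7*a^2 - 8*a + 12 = (a - 2)*(a^3 + 4*a^2 + a - 6) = (a - 2)*(a + 2)*(a^2 + 2*a - 3) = (a - 2)*(a - 1)*(a + 2)*(a + 3)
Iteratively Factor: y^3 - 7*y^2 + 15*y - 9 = (y - 3)*(y^2 - 4*y + 3) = (y - 3)^2*(y - 1)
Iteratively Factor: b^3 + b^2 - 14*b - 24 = (b - 4)*(b^2 + 5*b + 6) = (b - 4)*(b + 3)*(b + 2)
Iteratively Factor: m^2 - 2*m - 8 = (m + 2)*(m - 4)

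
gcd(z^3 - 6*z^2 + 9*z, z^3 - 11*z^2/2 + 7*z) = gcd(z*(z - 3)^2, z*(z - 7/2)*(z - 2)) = z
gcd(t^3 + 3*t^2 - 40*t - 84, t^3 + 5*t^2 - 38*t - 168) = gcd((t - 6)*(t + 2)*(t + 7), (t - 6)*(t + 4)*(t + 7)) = t^2 + t - 42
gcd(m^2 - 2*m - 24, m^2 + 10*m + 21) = 1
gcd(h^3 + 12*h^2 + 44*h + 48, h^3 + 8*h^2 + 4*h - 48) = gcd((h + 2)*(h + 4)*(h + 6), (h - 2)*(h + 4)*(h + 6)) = h^2 + 10*h + 24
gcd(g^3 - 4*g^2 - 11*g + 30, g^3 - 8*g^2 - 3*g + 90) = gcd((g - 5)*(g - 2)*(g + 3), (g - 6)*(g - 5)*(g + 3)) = g^2 - 2*g - 15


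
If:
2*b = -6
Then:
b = -3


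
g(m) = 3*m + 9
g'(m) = 3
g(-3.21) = -0.63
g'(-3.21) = 3.00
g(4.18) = 21.54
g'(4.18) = 3.00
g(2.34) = 16.02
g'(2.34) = 3.00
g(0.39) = 10.17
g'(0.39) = 3.00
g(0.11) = 9.33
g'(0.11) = 3.00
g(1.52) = 13.56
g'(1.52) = 3.00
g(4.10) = 21.30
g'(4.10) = 3.00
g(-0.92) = 6.24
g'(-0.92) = 3.00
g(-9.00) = -18.00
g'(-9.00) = 3.00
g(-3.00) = 0.00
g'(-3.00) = 3.00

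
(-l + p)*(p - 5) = -l*p + 5*l + p^2 - 5*p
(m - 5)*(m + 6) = m^2 + m - 30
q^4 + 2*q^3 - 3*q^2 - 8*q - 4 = (q - 2)*(q + 1)^2*(q + 2)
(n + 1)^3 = n^3 + 3*n^2 + 3*n + 1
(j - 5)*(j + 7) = j^2 + 2*j - 35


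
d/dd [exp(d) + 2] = exp(d)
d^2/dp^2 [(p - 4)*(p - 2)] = 2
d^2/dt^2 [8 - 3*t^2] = -6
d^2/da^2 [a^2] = 2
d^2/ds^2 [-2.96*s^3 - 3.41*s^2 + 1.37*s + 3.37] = -17.76*s - 6.82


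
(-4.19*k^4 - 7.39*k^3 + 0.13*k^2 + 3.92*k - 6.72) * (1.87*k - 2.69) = -7.8353*k^5 - 2.5482*k^4 + 20.1222*k^3 + 6.9807*k^2 - 23.1112*k + 18.0768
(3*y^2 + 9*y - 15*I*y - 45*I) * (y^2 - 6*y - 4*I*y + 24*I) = 3*y^4 - 9*y^3 - 27*I*y^3 - 114*y^2 + 81*I*y^2 + 180*y + 486*I*y + 1080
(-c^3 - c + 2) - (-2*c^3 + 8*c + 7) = c^3 - 9*c - 5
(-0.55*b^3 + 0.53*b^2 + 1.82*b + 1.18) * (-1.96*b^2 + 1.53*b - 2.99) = 1.078*b^5 - 1.8803*b^4 - 1.1118*b^3 - 1.1129*b^2 - 3.6364*b - 3.5282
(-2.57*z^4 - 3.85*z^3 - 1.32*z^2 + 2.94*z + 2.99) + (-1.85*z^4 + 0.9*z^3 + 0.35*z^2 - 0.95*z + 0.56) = -4.42*z^4 - 2.95*z^3 - 0.97*z^2 + 1.99*z + 3.55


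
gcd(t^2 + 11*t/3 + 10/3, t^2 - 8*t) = 1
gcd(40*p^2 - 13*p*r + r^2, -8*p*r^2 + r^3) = 8*p - r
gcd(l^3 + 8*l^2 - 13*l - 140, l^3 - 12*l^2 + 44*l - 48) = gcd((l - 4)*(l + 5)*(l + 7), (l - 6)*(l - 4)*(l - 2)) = l - 4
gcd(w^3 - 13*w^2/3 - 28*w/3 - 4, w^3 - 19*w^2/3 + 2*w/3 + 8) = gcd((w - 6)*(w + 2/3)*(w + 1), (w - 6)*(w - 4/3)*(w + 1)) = w^2 - 5*w - 6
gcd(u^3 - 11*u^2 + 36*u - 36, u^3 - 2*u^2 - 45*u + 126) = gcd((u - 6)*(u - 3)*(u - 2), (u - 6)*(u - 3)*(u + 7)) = u^2 - 9*u + 18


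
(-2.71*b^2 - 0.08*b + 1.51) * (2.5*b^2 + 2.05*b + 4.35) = -6.775*b^4 - 5.7555*b^3 - 8.1775*b^2 + 2.7475*b + 6.5685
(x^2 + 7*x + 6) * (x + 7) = x^3 + 14*x^2 + 55*x + 42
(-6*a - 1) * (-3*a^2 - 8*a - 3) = 18*a^3 + 51*a^2 + 26*a + 3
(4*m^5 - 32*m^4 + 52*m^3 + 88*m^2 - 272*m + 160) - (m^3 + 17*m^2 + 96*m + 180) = 4*m^5 - 32*m^4 + 51*m^3 + 71*m^2 - 368*m - 20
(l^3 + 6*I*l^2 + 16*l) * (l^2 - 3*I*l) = l^5 + 3*I*l^4 + 34*l^3 - 48*I*l^2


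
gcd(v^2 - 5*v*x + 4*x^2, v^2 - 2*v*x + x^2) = -v + x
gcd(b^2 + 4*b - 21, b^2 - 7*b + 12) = b - 3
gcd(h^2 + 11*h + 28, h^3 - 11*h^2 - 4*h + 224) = h + 4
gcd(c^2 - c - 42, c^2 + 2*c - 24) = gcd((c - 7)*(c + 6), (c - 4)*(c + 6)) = c + 6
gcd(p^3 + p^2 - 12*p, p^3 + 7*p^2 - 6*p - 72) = p^2 + p - 12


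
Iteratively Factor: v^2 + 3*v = (v + 3)*(v)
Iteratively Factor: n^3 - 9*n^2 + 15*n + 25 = (n - 5)*(n^2 - 4*n - 5) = (n - 5)*(n + 1)*(n - 5)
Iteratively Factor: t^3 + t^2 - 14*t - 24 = (t + 3)*(t^2 - 2*t - 8) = (t - 4)*(t + 3)*(t + 2)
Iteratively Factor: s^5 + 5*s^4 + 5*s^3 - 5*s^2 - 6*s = (s + 1)*(s^4 + 4*s^3 + s^2 - 6*s) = (s - 1)*(s + 1)*(s^3 + 5*s^2 + 6*s) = (s - 1)*(s + 1)*(s + 3)*(s^2 + 2*s) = (s - 1)*(s + 1)*(s + 2)*(s + 3)*(s)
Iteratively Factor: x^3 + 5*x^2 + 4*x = (x + 4)*(x^2 + x) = (x + 1)*(x + 4)*(x)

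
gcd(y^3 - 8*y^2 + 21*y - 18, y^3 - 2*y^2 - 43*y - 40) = 1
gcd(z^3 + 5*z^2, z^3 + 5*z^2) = z^3 + 5*z^2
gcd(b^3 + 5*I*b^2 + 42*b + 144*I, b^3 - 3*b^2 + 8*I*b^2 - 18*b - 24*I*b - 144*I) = b + 8*I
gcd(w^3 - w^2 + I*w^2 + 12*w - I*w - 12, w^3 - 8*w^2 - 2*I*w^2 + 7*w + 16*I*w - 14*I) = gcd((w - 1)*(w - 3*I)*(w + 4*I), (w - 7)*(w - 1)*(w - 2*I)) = w - 1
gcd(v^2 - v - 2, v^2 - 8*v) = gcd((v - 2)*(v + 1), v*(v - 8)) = 1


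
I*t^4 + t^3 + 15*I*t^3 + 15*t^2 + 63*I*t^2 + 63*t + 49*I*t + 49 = (t + 7)^2*(t - I)*(I*t + I)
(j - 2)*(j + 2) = j^2 - 4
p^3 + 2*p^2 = p^2*(p + 2)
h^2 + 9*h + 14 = (h + 2)*(h + 7)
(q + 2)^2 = q^2 + 4*q + 4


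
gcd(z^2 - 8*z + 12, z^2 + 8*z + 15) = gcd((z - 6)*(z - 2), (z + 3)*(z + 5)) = 1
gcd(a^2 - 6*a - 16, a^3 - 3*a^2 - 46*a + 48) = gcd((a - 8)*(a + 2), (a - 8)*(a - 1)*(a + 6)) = a - 8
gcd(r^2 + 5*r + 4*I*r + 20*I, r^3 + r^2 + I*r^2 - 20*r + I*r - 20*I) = r + 5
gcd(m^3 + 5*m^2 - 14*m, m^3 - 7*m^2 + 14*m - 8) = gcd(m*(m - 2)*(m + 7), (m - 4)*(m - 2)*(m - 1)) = m - 2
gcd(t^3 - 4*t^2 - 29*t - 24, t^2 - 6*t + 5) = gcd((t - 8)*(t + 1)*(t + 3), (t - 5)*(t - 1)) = 1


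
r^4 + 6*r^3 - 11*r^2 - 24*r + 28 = (r - 2)*(r - 1)*(r + 2)*(r + 7)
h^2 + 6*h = h*(h + 6)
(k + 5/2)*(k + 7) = k^2 + 19*k/2 + 35/2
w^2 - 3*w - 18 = (w - 6)*(w + 3)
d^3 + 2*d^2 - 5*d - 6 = (d - 2)*(d + 1)*(d + 3)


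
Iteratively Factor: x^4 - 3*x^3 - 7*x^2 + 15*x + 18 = (x + 2)*(x^3 - 5*x^2 + 3*x + 9) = (x + 1)*(x + 2)*(x^2 - 6*x + 9) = (x - 3)*(x + 1)*(x + 2)*(x - 3)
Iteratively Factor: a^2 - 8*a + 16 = (a - 4)*(a - 4)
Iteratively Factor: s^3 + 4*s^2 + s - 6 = (s - 1)*(s^2 + 5*s + 6) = (s - 1)*(s + 2)*(s + 3)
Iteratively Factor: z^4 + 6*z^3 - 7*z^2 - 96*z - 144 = (z - 4)*(z^3 + 10*z^2 + 33*z + 36) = (z - 4)*(z + 4)*(z^2 + 6*z + 9) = (z - 4)*(z + 3)*(z + 4)*(z + 3)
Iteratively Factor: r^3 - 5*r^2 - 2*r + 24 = (r - 3)*(r^2 - 2*r - 8) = (r - 4)*(r - 3)*(r + 2)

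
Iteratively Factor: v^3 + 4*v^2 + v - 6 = (v + 3)*(v^2 + v - 2) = (v - 1)*(v + 3)*(v + 2)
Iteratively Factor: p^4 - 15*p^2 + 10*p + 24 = (p - 2)*(p^3 + 2*p^2 - 11*p - 12) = (p - 3)*(p - 2)*(p^2 + 5*p + 4) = (p - 3)*(p - 2)*(p + 4)*(p + 1)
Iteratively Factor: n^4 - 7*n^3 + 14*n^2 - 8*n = (n - 4)*(n^3 - 3*n^2 + 2*n) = n*(n - 4)*(n^2 - 3*n + 2) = n*(n - 4)*(n - 2)*(n - 1)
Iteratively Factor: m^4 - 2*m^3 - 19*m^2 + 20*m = (m + 4)*(m^3 - 6*m^2 + 5*m) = m*(m + 4)*(m^2 - 6*m + 5) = m*(m - 5)*(m + 4)*(m - 1)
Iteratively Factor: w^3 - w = (w)*(w^2 - 1) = w*(w + 1)*(w - 1)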